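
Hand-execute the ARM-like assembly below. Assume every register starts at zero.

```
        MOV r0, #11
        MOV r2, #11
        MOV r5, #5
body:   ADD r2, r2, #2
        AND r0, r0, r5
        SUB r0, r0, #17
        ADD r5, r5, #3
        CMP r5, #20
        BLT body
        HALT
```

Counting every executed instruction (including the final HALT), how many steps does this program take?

MOV r0, #11 → r0=11
MOV r2, #11 → r2=11
MOV r5, #5 → r5=5
ADD r2, r2, #2 → r2=11+2=13
AND r0, r0, r5 → r0=11&5=1
SUB r0, r0, #17 → r0=1-17=-16
ADD r5, r5, #3 → r5=5+3=8
CMP r5, #20  (cmp 8,20)
BLT body: taken
ADD r2, r2, #2 → r2=13+2=15
AND r0, r0, r5 → r0=(-16)&8=0
SUB r0, r0, #17 → r0=0-17=-17
ADD r5, r5, #3 → r5=8+3=11
CMP r5, #20  (cmp 11,20)
BLT body: taken
ADD r2, r2, #2 → r2=15+2=17
AND r0, r0, r5 → r0=(-17)&11=11
SUB r0, r0, #17 → r0=11-17=-6
ADD r5, r5, #3 → r5=11+3=14
CMP r5, #20  (cmp 14,20)
BLT body: taken
ADD r2, r2, #2 → r2=17+2=19
AND r0, r0, r5 → r0=(-6)&14=10
SUB r0, r0, #17 → r0=10-17=-7
ADD r5, r5, #3 → r5=14+3=17
CMP r5, #20  (cmp 17,20)
BLT body: taken
ADD r2, r2, #2 → r2=19+2=21
AND r0, r0, r5 → r0=(-7)&17=17
SUB r0, r0, #17 → r0=17-17=0
ADD r5, r5, #3 → r5=17+3=20
CMP r5, #20  (cmp 20,20)
BLT body: not taken
halt.
Total executed instructions: 34.

34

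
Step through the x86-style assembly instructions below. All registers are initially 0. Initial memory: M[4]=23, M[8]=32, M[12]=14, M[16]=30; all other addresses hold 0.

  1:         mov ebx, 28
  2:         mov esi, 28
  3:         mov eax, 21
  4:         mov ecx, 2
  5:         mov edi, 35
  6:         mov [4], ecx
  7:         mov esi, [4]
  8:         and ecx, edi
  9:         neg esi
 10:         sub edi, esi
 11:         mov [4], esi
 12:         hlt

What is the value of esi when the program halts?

-2

mov ebx, 28 → ebx=28
mov esi, 28 → esi=28
mov eax, 21 → eax=21
mov ecx, 2 → ecx=2
mov edi, 35 → edi=35
mov [4], ecx → M[4]=2
mov esi, [4] → esi=M[4]=2
and ecx, edi → ecx=2&35=2
neg esi → esi=-(2)=-2
sub edi, esi → edi=35-(-2)=37
mov [4], esi → M[4]=-2
halt.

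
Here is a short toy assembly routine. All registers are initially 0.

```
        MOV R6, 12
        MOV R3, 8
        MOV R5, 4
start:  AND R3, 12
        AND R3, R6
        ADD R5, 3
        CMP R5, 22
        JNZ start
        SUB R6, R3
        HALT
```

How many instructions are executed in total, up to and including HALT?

35

after MOV R6, 12: R6=12
after MOV R3, 8: R3=8
after MOV R5, 4: R5=4
after AND R3, 12: R3=8&12=8
after AND R3, R6: R3=8&12=8
after ADD R5, 3: R5=4+3=7
CMP R5, 22  (cmp 7,22)
JNZ start: taken
after AND R3, 12: R3=8&12=8
after AND R3, R6: R3=8&12=8
after ADD R5, 3: R5=7+3=10
CMP R5, 22  (cmp 10,22)
JNZ start: taken
after AND R3, 12: R3=8&12=8
after AND R3, R6: R3=8&12=8
after ADD R5, 3: R5=10+3=13
CMP R5, 22  (cmp 13,22)
JNZ start: taken
after AND R3, 12: R3=8&12=8
after AND R3, R6: R3=8&12=8
after ADD R5, 3: R5=13+3=16
CMP R5, 22  (cmp 16,22)
JNZ start: taken
after AND R3, 12: R3=8&12=8
after AND R3, R6: R3=8&12=8
after ADD R5, 3: R5=16+3=19
CMP R5, 22  (cmp 19,22)
JNZ start: taken
after AND R3, 12: R3=8&12=8
after AND R3, R6: R3=8&12=8
after ADD R5, 3: R5=19+3=22
CMP R5, 22  (cmp 22,22)
JNZ start: not taken
after SUB R6, R3: R6=12-8=4
halt.
Total executed instructions: 35.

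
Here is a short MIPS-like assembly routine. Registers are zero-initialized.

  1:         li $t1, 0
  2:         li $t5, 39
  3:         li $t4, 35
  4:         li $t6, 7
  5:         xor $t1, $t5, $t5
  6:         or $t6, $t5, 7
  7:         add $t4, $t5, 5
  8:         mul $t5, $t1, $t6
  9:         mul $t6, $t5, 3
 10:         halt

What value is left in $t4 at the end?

li $t1, 0 → $t1=0
li $t5, 39 → $t5=39
li $t4, 35 → $t4=35
li $t6, 7 → $t6=7
xor $t1, $t5, $t5 → $t1=39^39=0
or $t6, $t5, 7 → $t6=39|7=39
add $t4, $t5, 5 → $t4=39+5=44
mul $t5, $t1, $t6 → $t5=0*39=0
mul $t6, $t5, 3 → $t6=0*3=0
halt.

44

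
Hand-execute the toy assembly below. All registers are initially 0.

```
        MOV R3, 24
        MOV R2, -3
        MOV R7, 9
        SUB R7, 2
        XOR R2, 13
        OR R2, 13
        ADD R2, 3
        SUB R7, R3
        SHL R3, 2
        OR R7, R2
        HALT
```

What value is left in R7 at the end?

R3=24
R2=-3
R7=9
R7=9-2=7
R2=(-3)^13=-16
R2=(-16)|13=-3
R2=(-3)+3=0
R7=7-24=-17
R3=24<<2=96
R7=(-17)|0=-17
halt.

-17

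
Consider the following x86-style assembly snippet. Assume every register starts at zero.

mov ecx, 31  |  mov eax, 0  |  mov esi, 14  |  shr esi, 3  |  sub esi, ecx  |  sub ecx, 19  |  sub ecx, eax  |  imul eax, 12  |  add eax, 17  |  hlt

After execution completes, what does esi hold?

after mov ecx, 31: ecx=31
after mov eax, 0: eax=0
after mov esi, 14: esi=14
after shr esi, 3: esi=14>>3=1
after sub esi, ecx: esi=1-31=-30
after sub ecx, 19: ecx=31-19=12
after sub ecx, eax: ecx=12-0=12
after imul eax, 12: eax=0*12=0
after add eax, 17: eax=0+17=17
halt.

-30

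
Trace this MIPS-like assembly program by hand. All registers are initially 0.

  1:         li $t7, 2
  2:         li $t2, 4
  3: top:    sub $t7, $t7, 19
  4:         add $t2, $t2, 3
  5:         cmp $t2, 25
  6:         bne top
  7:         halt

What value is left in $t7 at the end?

-131

li $t7, 2 → $t7=2
li $t2, 4 → $t2=4
sub $t7, $t7, 19 → $t7=2-19=-17
add $t2, $t2, 3 → $t2=4+3=7
cmp $t2, 25  (cmp 7,25)
bne top: taken
sub $t7, $t7, 19 → $t7=(-17)-19=-36
add $t2, $t2, 3 → $t2=7+3=10
cmp $t2, 25  (cmp 10,25)
bne top: taken
sub $t7, $t7, 19 → $t7=(-36)-19=-55
add $t2, $t2, 3 → $t2=10+3=13
cmp $t2, 25  (cmp 13,25)
bne top: taken
sub $t7, $t7, 19 → $t7=(-55)-19=-74
add $t2, $t2, 3 → $t2=13+3=16
cmp $t2, 25  (cmp 16,25)
bne top: taken
sub $t7, $t7, 19 → $t7=(-74)-19=-93
add $t2, $t2, 3 → $t2=16+3=19
cmp $t2, 25  (cmp 19,25)
bne top: taken
sub $t7, $t7, 19 → $t7=(-93)-19=-112
add $t2, $t2, 3 → $t2=19+3=22
cmp $t2, 25  (cmp 22,25)
bne top: taken
sub $t7, $t7, 19 → $t7=(-112)-19=-131
add $t2, $t2, 3 → $t2=22+3=25
cmp $t2, 25  (cmp 25,25)
bne top: not taken
halt.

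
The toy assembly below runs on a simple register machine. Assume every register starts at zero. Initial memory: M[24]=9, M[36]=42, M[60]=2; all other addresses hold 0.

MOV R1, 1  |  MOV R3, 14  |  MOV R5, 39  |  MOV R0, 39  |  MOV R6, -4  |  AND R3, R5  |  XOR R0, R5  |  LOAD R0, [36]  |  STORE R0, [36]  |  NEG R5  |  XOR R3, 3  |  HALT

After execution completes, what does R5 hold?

-39

after MOV R1, 1: R1=1
after MOV R3, 14: R3=14
after MOV R5, 39: R5=39
after MOV R0, 39: R0=39
after MOV R6, -4: R6=-4
after AND R3, R5: R3=14&39=6
after XOR R0, R5: R0=39^39=0
after LOAD R0, [36]: R0=M[36]=42
STORE R0, [36] → M[36]=42
after NEG R5: R5=-(39)=-39
after XOR R3, 3: R3=6^3=5
halt.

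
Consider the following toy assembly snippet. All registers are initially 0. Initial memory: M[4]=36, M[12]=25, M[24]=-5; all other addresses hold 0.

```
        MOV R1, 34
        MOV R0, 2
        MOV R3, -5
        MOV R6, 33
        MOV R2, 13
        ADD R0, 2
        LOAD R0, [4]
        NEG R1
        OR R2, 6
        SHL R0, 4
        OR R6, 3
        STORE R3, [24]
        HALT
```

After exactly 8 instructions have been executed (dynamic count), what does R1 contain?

MOV R1, 34 → R1=34
MOV R0, 2 → R0=2
MOV R3, -5 → R3=-5
MOV R6, 33 → R6=33
MOV R2, 13 → R2=13
ADD R0, 2 → R0=2+2=4
LOAD R0, [4] → R0=M[4]=36
NEG R1 → R1=-(34)=-34
After step 8: R1 = -34.

-34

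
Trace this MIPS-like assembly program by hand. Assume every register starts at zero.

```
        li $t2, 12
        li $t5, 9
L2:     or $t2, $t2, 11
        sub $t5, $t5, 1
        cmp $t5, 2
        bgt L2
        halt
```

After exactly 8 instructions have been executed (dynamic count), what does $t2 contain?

15

$t2=12
$t5=9
$t2=12|11=15
$t5=9-1=8
cmp $t5, 2  (cmp 8,2)
bgt L2: taken
$t2=15|11=15
$t5=8-1=7
After step 8: $t2 = 15.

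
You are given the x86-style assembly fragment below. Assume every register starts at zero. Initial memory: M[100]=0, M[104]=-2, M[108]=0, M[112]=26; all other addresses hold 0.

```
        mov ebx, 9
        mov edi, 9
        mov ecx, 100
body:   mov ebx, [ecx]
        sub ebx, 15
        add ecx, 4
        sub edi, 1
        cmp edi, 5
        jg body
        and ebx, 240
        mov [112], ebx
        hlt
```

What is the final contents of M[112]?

after mov ebx, 9: ebx=9
after mov edi, 9: edi=9
after mov ecx, 100: ecx=100
after mov ebx, [ecx]: ebx=M[100]=0
after sub ebx, 15: ebx=0-15=-15
after add ecx, 4: ecx=100+4=104
after sub edi, 1: edi=9-1=8
cmp edi, 5  (cmp 8,5)
jg body: taken
after mov ebx, [ecx]: ebx=M[104]=-2
after sub ebx, 15: ebx=(-2)-15=-17
after add ecx, 4: ecx=104+4=108
after sub edi, 1: edi=8-1=7
cmp edi, 5  (cmp 7,5)
jg body: taken
after mov ebx, [ecx]: ebx=M[108]=0
after sub ebx, 15: ebx=0-15=-15
after add ecx, 4: ecx=108+4=112
after sub edi, 1: edi=7-1=6
cmp edi, 5  (cmp 6,5)
jg body: taken
after mov ebx, [ecx]: ebx=M[112]=26
after sub ebx, 15: ebx=26-15=11
after add ecx, 4: ecx=112+4=116
after sub edi, 1: edi=6-1=5
cmp edi, 5  (cmp 5,5)
jg body: not taken
after and ebx, 240: ebx=11&240=0
mov [112], ebx → M[112]=0
halt.

0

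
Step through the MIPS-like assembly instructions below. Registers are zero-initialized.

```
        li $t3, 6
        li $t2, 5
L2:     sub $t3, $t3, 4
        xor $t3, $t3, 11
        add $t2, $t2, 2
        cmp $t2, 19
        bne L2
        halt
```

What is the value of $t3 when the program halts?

li $t3, 6 → $t3=6
li $t2, 5 → $t2=5
sub $t3, $t3, 4 → $t3=6-4=2
xor $t3, $t3, 11 → $t3=2^11=9
add $t2, $t2, 2 → $t2=5+2=7
cmp $t2, 19  (cmp 7,19)
bne L2: taken
sub $t3, $t3, 4 → $t3=9-4=5
xor $t3, $t3, 11 → $t3=5^11=14
add $t2, $t2, 2 → $t2=7+2=9
cmp $t2, 19  (cmp 9,19)
bne L2: taken
sub $t3, $t3, 4 → $t3=14-4=10
xor $t3, $t3, 11 → $t3=10^11=1
add $t2, $t2, 2 → $t2=9+2=11
cmp $t2, 19  (cmp 11,19)
bne L2: taken
sub $t3, $t3, 4 → $t3=1-4=-3
xor $t3, $t3, 11 → $t3=(-3)^11=-10
add $t2, $t2, 2 → $t2=11+2=13
cmp $t2, 19  (cmp 13,19)
bne L2: taken
sub $t3, $t3, 4 → $t3=(-10)-4=-14
xor $t3, $t3, 11 → $t3=(-14)^11=-7
add $t2, $t2, 2 → $t2=13+2=15
cmp $t2, 19  (cmp 15,19)
bne L2: taken
sub $t3, $t3, 4 → $t3=(-7)-4=-11
xor $t3, $t3, 11 → $t3=(-11)^11=-2
add $t2, $t2, 2 → $t2=15+2=17
cmp $t2, 19  (cmp 17,19)
bne L2: taken
sub $t3, $t3, 4 → $t3=(-2)-4=-6
xor $t3, $t3, 11 → $t3=(-6)^11=-15
add $t2, $t2, 2 → $t2=17+2=19
cmp $t2, 19  (cmp 19,19)
bne L2: not taken
halt.

-15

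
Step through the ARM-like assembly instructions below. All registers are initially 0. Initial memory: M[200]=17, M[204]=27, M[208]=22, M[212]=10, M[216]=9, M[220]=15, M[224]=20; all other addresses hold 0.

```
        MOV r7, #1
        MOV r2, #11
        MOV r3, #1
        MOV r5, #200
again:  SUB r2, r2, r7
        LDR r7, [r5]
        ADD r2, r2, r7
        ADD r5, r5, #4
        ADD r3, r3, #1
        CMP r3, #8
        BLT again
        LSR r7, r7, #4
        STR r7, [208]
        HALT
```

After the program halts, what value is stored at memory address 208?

r7=1
r2=11
r3=1
r5=200
r2=11-1=10
r7=M[200]=17
r2=10+17=27
r5=200+4=204
r3=1+1=2
CMP r3, #8  (cmp 2,8)
BLT again: taken
r2=27-17=10
r7=M[204]=27
r2=10+27=37
r5=204+4=208
r3=2+1=3
CMP r3, #8  (cmp 3,8)
BLT again: taken
r2=37-27=10
r7=M[208]=22
r2=10+22=32
r5=208+4=212
r3=3+1=4
CMP r3, #8  (cmp 4,8)
BLT again: taken
r2=32-22=10
r7=M[212]=10
r2=10+10=20
r5=212+4=216
r3=4+1=5
CMP r3, #8  (cmp 5,8)
BLT again: taken
r2=20-10=10
r7=M[216]=9
r2=10+9=19
r5=216+4=220
r3=5+1=6
CMP r3, #8  (cmp 6,8)
BLT again: taken
r2=19-9=10
r7=M[220]=15
r2=10+15=25
r5=220+4=224
r3=6+1=7
CMP r3, #8  (cmp 7,8)
BLT again: taken
r2=25-15=10
r7=M[224]=20
r2=10+20=30
r5=224+4=228
r3=7+1=8
CMP r3, #8  (cmp 8,8)
BLT again: not taken
r7=20>>4=1
STR r7, [208] → M[208]=1
halt.

1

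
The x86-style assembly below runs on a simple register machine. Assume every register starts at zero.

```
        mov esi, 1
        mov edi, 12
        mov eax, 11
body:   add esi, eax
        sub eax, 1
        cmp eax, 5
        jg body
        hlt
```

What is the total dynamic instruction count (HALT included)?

28

esi=1
edi=12
eax=11
esi=1+11=12
eax=11-1=10
cmp eax, 5  (cmp 10,5)
jg body: taken
esi=12+10=22
eax=10-1=9
cmp eax, 5  (cmp 9,5)
jg body: taken
esi=22+9=31
eax=9-1=8
cmp eax, 5  (cmp 8,5)
jg body: taken
esi=31+8=39
eax=8-1=7
cmp eax, 5  (cmp 7,5)
jg body: taken
esi=39+7=46
eax=7-1=6
cmp eax, 5  (cmp 6,5)
jg body: taken
esi=46+6=52
eax=6-1=5
cmp eax, 5  (cmp 5,5)
jg body: not taken
halt.
Total executed instructions: 28.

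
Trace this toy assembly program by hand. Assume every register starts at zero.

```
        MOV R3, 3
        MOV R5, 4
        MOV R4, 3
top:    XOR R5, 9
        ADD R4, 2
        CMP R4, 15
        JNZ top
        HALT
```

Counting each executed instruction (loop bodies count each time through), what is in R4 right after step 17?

after MOV R3, 3: R3=3
after MOV R5, 4: R5=4
after MOV R4, 3: R4=3
after XOR R5, 9: R5=4^9=13
after ADD R4, 2: R4=3+2=5
CMP R4, 15  (cmp 5,15)
JNZ top: taken
after XOR R5, 9: R5=13^9=4
after ADD R4, 2: R4=5+2=7
CMP R4, 15  (cmp 7,15)
JNZ top: taken
after XOR R5, 9: R5=4^9=13
after ADD R4, 2: R4=7+2=9
CMP R4, 15  (cmp 9,15)
JNZ top: taken
after XOR R5, 9: R5=13^9=4
after ADD R4, 2: R4=9+2=11
After step 17: R4 = 11.

11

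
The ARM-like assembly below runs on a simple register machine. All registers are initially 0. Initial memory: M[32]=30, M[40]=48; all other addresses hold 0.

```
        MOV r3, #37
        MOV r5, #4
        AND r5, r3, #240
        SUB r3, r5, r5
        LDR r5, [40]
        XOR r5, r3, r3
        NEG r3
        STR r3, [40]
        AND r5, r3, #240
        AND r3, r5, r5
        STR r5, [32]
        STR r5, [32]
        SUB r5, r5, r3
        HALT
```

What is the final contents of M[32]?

r3=37
r5=4
r5=37&240=32
r3=32-32=0
r5=M[40]=48
r5=0^0=0
r3=-(0)=0
STR r3, [40] → M[40]=0
r5=0&240=0
r3=0&0=0
STR r5, [32] → M[32]=0
STR r5, [32] → M[32]=0
r5=0-0=0
halt.

0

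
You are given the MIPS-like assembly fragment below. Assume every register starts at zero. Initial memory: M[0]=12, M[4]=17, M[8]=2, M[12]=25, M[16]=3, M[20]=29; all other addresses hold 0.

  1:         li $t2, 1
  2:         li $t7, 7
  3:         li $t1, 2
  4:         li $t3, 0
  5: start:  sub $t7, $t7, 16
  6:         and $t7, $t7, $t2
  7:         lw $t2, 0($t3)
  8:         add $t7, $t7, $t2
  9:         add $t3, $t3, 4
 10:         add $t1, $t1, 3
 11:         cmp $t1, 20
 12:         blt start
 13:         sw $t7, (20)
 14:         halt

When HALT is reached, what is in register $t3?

after li $t2, 1: $t2=1
after li $t7, 7: $t7=7
after li $t1, 2: $t1=2
after li $t3, 0: $t3=0
after sub $t7, $t7, 16: $t7=7-16=-9
after and $t7, $t7, $t2: $t7=(-9)&1=1
after lw $t2, 0($t3): $t2=M[0]=12
after add $t7, $t7, $t2: $t7=1+12=13
after add $t3, $t3, 4: $t3=0+4=4
after add $t1, $t1, 3: $t1=2+3=5
cmp $t1, 20  (cmp 5,20)
blt start: taken
after sub $t7, $t7, 16: $t7=13-16=-3
after and $t7, $t7, $t2: $t7=(-3)&12=12
after lw $t2, 0($t3): $t2=M[4]=17
after add $t7, $t7, $t2: $t7=12+17=29
after add $t3, $t3, 4: $t3=4+4=8
after add $t1, $t1, 3: $t1=5+3=8
cmp $t1, 20  (cmp 8,20)
blt start: taken
after sub $t7, $t7, 16: $t7=29-16=13
after and $t7, $t7, $t2: $t7=13&17=1
after lw $t2, 0($t3): $t2=M[8]=2
after add $t7, $t7, $t2: $t7=1+2=3
after add $t3, $t3, 4: $t3=8+4=12
after add $t1, $t1, 3: $t1=8+3=11
cmp $t1, 20  (cmp 11,20)
blt start: taken
after sub $t7, $t7, 16: $t7=3-16=-13
after and $t7, $t7, $t2: $t7=(-13)&2=2
after lw $t2, 0($t3): $t2=M[12]=25
after add $t7, $t7, $t2: $t7=2+25=27
after add $t3, $t3, 4: $t3=12+4=16
after add $t1, $t1, 3: $t1=11+3=14
cmp $t1, 20  (cmp 14,20)
blt start: taken
after sub $t7, $t7, 16: $t7=27-16=11
after and $t7, $t7, $t2: $t7=11&25=9
after lw $t2, 0($t3): $t2=M[16]=3
after add $t7, $t7, $t2: $t7=9+3=12
after add $t3, $t3, 4: $t3=16+4=20
after add $t1, $t1, 3: $t1=14+3=17
cmp $t1, 20  (cmp 17,20)
blt start: taken
after sub $t7, $t7, 16: $t7=12-16=-4
after and $t7, $t7, $t2: $t7=(-4)&3=0
after lw $t2, 0($t3): $t2=M[20]=29
after add $t7, $t7, $t2: $t7=0+29=29
after add $t3, $t3, 4: $t3=20+4=24
after add $t1, $t1, 3: $t1=17+3=20
cmp $t1, 20  (cmp 20,20)
blt start: not taken
sw $t7, (20) → M[20]=29
halt.

24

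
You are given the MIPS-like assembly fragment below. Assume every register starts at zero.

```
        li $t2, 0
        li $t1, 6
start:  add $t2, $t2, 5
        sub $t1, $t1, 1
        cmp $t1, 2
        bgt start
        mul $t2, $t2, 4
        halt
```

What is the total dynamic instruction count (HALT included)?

after li $t2, 0: $t2=0
after li $t1, 6: $t1=6
after add $t2, $t2, 5: $t2=0+5=5
after sub $t1, $t1, 1: $t1=6-1=5
cmp $t1, 2  (cmp 5,2)
bgt start: taken
after add $t2, $t2, 5: $t2=5+5=10
after sub $t1, $t1, 1: $t1=5-1=4
cmp $t1, 2  (cmp 4,2)
bgt start: taken
after add $t2, $t2, 5: $t2=10+5=15
after sub $t1, $t1, 1: $t1=4-1=3
cmp $t1, 2  (cmp 3,2)
bgt start: taken
after add $t2, $t2, 5: $t2=15+5=20
after sub $t1, $t1, 1: $t1=3-1=2
cmp $t1, 2  (cmp 2,2)
bgt start: not taken
after mul $t2, $t2, 4: $t2=20*4=80
halt.
Total executed instructions: 20.

20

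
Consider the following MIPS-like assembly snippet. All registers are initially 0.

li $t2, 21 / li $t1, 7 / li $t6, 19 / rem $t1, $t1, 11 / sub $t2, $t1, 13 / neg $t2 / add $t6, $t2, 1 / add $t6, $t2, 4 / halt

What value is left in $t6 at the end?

after li $t2, 21: $t2=21
after li $t1, 7: $t1=7
after li $t6, 19: $t6=19
after rem $t1, $t1, 11: $t1=7%11=7
after sub $t2, $t1, 13: $t2=7-13=-6
after neg $t2: $t2=-(-6)=6
after add $t6, $t2, 1: $t6=6+1=7
after add $t6, $t2, 4: $t6=6+4=10
halt.

10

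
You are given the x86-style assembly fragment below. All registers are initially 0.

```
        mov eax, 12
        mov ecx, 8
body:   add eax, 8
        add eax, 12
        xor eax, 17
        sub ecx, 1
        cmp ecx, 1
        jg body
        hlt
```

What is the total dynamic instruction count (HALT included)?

after mov eax, 12: eax=12
after mov ecx, 8: ecx=8
after add eax, 8: eax=12+8=20
after add eax, 12: eax=20+12=32
after xor eax, 17: eax=32^17=49
after sub ecx, 1: ecx=8-1=7
cmp ecx, 1  (cmp 7,1)
jg body: taken
after add eax, 8: eax=49+8=57
after add eax, 12: eax=57+12=69
after xor eax, 17: eax=69^17=84
after sub ecx, 1: ecx=7-1=6
cmp ecx, 1  (cmp 6,1)
jg body: taken
after add eax, 8: eax=84+8=92
after add eax, 12: eax=92+12=104
after xor eax, 17: eax=104^17=121
after sub ecx, 1: ecx=6-1=5
cmp ecx, 1  (cmp 5,1)
jg body: taken
after add eax, 8: eax=121+8=129
after add eax, 12: eax=129+12=141
after xor eax, 17: eax=141^17=156
after sub ecx, 1: ecx=5-1=4
cmp ecx, 1  (cmp 4,1)
jg body: taken
after add eax, 8: eax=156+8=164
after add eax, 12: eax=164+12=176
after xor eax, 17: eax=176^17=161
after sub ecx, 1: ecx=4-1=3
cmp ecx, 1  (cmp 3,1)
jg body: taken
after add eax, 8: eax=161+8=169
after add eax, 12: eax=169+12=181
after xor eax, 17: eax=181^17=164
after sub ecx, 1: ecx=3-1=2
cmp ecx, 1  (cmp 2,1)
jg body: taken
after add eax, 8: eax=164+8=172
after add eax, 12: eax=172+12=184
after xor eax, 17: eax=184^17=169
after sub ecx, 1: ecx=2-1=1
cmp ecx, 1  (cmp 1,1)
jg body: not taken
halt.
Total executed instructions: 45.

45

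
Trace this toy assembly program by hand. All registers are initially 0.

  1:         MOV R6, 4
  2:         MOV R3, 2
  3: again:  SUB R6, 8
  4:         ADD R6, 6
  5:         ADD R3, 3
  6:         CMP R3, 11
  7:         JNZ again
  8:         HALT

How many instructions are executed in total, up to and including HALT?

18

after MOV R6, 4: R6=4
after MOV R3, 2: R3=2
after SUB R6, 8: R6=4-8=-4
after ADD R6, 6: R6=(-4)+6=2
after ADD R3, 3: R3=2+3=5
CMP R3, 11  (cmp 5,11)
JNZ again: taken
after SUB R6, 8: R6=2-8=-6
after ADD R6, 6: R6=(-6)+6=0
after ADD R3, 3: R3=5+3=8
CMP R3, 11  (cmp 8,11)
JNZ again: taken
after SUB R6, 8: R6=0-8=-8
after ADD R6, 6: R6=(-8)+6=-2
after ADD R3, 3: R3=8+3=11
CMP R3, 11  (cmp 11,11)
JNZ again: not taken
halt.
Total executed instructions: 18.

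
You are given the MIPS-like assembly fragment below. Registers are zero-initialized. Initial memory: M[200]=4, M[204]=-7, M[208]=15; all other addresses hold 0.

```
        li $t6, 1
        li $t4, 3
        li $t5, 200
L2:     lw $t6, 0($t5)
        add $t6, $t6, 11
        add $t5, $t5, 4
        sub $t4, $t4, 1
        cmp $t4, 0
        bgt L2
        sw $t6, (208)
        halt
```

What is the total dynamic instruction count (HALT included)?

23

li $t6, 1 → $t6=1
li $t4, 3 → $t4=3
li $t5, 200 → $t5=200
lw $t6, 0($t5) → $t6=M[200]=4
add $t6, $t6, 11 → $t6=4+11=15
add $t5, $t5, 4 → $t5=200+4=204
sub $t4, $t4, 1 → $t4=3-1=2
cmp $t4, 0  (cmp 2,0)
bgt L2: taken
lw $t6, 0($t5) → $t6=M[204]=-7
add $t6, $t6, 11 → $t6=(-7)+11=4
add $t5, $t5, 4 → $t5=204+4=208
sub $t4, $t4, 1 → $t4=2-1=1
cmp $t4, 0  (cmp 1,0)
bgt L2: taken
lw $t6, 0($t5) → $t6=M[208]=15
add $t6, $t6, 11 → $t6=15+11=26
add $t5, $t5, 4 → $t5=208+4=212
sub $t4, $t4, 1 → $t4=1-1=0
cmp $t4, 0  (cmp 0,0)
bgt L2: not taken
sw $t6, (208) → M[208]=26
halt.
Total executed instructions: 23.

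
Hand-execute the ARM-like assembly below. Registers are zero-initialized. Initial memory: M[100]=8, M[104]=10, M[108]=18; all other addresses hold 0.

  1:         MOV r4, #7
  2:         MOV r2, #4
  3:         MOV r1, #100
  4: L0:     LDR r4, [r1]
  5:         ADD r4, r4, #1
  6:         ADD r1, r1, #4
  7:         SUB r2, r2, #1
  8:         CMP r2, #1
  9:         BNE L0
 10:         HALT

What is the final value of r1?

112

r4=7
r2=4
r1=100
r4=M[100]=8
r4=8+1=9
r1=100+4=104
r2=4-1=3
CMP r2, #1  (cmp 3,1)
BNE L0: taken
r4=M[104]=10
r4=10+1=11
r1=104+4=108
r2=3-1=2
CMP r2, #1  (cmp 2,1)
BNE L0: taken
r4=M[108]=18
r4=18+1=19
r1=108+4=112
r2=2-1=1
CMP r2, #1  (cmp 1,1)
BNE L0: not taken
halt.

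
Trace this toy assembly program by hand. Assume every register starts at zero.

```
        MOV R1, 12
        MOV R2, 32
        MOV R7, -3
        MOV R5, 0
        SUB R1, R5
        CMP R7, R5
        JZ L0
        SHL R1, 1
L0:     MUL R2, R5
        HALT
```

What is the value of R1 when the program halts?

MOV R1, 12 → R1=12
MOV R2, 32 → R2=32
MOV R7, -3 → R7=-3
MOV R5, 0 → R5=0
SUB R1, R5 → R1=12-0=12
CMP R7, R5  (cmp -3,0)
JZ L0: not taken
SHL R1, 1 → R1=12<<1=24
MUL R2, R5 → R2=32*0=0
halt.

24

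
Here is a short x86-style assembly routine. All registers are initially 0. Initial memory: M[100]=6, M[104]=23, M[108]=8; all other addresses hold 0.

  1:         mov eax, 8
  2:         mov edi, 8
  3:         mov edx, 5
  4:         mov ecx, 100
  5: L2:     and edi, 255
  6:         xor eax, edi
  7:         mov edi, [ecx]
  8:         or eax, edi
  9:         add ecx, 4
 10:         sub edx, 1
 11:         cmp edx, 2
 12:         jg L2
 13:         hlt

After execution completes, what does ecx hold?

eax=8
edi=8
edx=5
ecx=100
edi=8&255=8
eax=8^8=0
edi=M[100]=6
eax=0|6=6
ecx=100+4=104
edx=5-1=4
cmp edx, 2  (cmp 4,2)
jg L2: taken
edi=6&255=6
eax=6^6=0
edi=M[104]=23
eax=0|23=23
ecx=104+4=108
edx=4-1=3
cmp edx, 2  (cmp 3,2)
jg L2: taken
edi=23&255=23
eax=23^23=0
edi=M[108]=8
eax=0|8=8
ecx=108+4=112
edx=3-1=2
cmp edx, 2  (cmp 2,2)
jg L2: not taken
halt.

112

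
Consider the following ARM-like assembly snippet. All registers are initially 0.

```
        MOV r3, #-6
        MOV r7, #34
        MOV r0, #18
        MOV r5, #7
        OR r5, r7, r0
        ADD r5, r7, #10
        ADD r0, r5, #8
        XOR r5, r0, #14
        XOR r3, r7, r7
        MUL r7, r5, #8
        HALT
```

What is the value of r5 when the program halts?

after MOV r3, #-6: r3=-6
after MOV r7, #34: r7=34
after MOV r0, #18: r0=18
after MOV r5, #7: r5=7
after OR r5, r7, r0: r5=34|18=50
after ADD r5, r7, #10: r5=34+10=44
after ADD r0, r5, #8: r0=44+8=52
after XOR r5, r0, #14: r5=52^14=58
after XOR r3, r7, r7: r3=34^34=0
after MUL r7, r5, #8: r7=58*8=464
halt.

58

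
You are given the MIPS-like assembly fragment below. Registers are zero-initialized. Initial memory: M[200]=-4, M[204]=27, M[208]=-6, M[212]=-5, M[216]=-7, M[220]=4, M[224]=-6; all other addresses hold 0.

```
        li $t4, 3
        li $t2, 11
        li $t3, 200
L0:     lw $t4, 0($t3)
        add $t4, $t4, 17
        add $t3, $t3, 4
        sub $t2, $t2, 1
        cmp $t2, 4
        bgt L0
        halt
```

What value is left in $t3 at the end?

$t4=3
$t2=11
$t3=200
$t4=M[200]=-4
$t4=(-4)+17=13
$t3=200+4=204
$t2=11-1=10
cmp $t2, 4  (cmp 10,4)
bgt L0: taken
$t4=M[204]=27
$t4=27+17=44
$t3=204+4=208
$t2=10-1=9
cmp $t2, 4  (cmp 9,4)
bgt L0: taken
$t4=M[208]=-6
$t4=(-6)+17=11
$t3=208+4=212
$t2=9-1=8
cmp $t2, 4  (cmp 8,4)
bgt L0: taken
$t4=M[212]=-5
$t4=(-5)+17=12
$t3=212+4=216
$t2=8-1=7
cmp $t2, 4  (cmp 7,4)
bgt L0: taken
$t4=M[216]=-7
$t4=(-7)+17=10
$t3=216+4=220
$t2=7-1=6
cmp $t2, 4  (cmp 6,4)
bgt L0: taken
$t4=M[220]=4
$t4=4+17=21
$t3=220+4=224
$t2=6-1=5
cmp $t2, 4  (cmp 5,4)
bgt L0: taken
$t4=M[224]=-6
$t4=(-6)+17=11
$t3=224+4=228
$t2=5-1=4
cmp $t2, 4  (cmp 4,4)
bgt L0: not taken
halt.

228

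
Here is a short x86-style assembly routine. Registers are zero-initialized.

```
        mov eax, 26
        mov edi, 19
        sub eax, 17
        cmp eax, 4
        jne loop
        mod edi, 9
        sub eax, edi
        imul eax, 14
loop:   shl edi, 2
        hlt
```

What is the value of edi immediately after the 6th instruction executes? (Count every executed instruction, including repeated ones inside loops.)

76

after mov eax, 26: eax=26
after mov edi, 19: edi=19
after sub eax, 17: eax=26-17=9
cmp eax, 4  (cmp 9,4)
jne loop: taken
after shl edi, 2: edi=19<<2=76
After step 6: edi = 76.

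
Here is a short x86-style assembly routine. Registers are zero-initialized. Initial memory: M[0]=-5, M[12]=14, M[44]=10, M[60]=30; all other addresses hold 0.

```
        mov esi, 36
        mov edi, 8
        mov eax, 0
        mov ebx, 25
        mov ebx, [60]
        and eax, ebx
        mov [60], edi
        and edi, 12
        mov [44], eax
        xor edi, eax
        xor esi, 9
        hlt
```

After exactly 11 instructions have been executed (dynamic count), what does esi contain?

esi=36
edi=8
eax=0
ebx=25
ebx=M[60]=30
eax=0&30=0
mov [60], edi → M[60]=8
edi=8&12=8
mov [44], eax → M[44]=0
edi=8^0=8
esi=36^9=45
After step 11: esi = 45.

45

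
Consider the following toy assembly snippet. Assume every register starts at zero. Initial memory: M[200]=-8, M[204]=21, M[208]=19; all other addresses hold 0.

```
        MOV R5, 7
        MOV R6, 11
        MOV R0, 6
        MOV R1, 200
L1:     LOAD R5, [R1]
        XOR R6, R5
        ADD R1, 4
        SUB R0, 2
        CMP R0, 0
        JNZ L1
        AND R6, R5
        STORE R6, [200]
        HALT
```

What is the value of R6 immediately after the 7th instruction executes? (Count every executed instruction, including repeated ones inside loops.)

-13

MOV R5, 7 → R5=7
MOV R6, 11 → R6=11
MOV R0, 6 → R0=6
MOV R1, 200 → R1=200
LOAD R5, [R1] → R5=M[200]=-8
XOR R6, R5 → R6=11^(-8)=-13
ADD R1, 4 → R1=200+4=204
After step 7: R6 = -13.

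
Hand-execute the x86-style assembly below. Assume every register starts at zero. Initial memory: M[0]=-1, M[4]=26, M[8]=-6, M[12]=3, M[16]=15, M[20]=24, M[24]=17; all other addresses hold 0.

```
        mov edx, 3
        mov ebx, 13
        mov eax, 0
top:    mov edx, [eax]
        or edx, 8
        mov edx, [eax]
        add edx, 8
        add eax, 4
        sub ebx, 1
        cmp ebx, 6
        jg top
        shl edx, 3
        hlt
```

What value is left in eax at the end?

edx=3
ebx=13
eax=0
edx=M[0]=-1
edx=(-1)|8=-1
edx=M[0]=-1
edx=(-1)+8=7
eax=0+4=4
ebx=13-1=12
cmp ebx, 6  (cmp 12,6)
jg top: taken
edx=M[4]=26
edx=26|8=26
edx=M[4]=26
edx=26+8=34
eax=4+4=8
ebx=12-1=11
cmp ebx, 6  (cmp 11,6)
jg top: taken
edx=M[8]=-6
edx=(-6)|8=-6
edx=M[8]=-6
edx=(-6)+8=2
eax=8+4=12
ebx=11-1=10
cmp ebx, 6  (cmp 10,6)
jg top: taken
edx=M[12]=3
edx=3|8=11
edx=M[12]=3
edx=3+8=11
eax=12+4=16
ebx=10-1=9
cmp ebx, 6  (cmp 9,6)
jg top: taken
edx=M[16]=15
edx=15|8=15
edx=M[16]=15
edx=15+8=23
eax=16+4=20
ebx=9-1=8
cmp ebx, 6  (cmp 8,6)
jg top: taken
edx=M[20]=24
edx=24|8=24
edx=M[20]=24
edx=24+8=32
eax=20+4=24
ebx=8-1=7
cmp ebx, 6  (cmp 7,6)
jg top: taken
edx=M[24]=17
edx=17|8=25
edx=M[24]=17
edx=17+8=25
eax=24+4=28
ebx=7-1=6
cmp ebx, 6  (cmp 6,6)
jg top: not taken
edx=25<<3=200
halt.

28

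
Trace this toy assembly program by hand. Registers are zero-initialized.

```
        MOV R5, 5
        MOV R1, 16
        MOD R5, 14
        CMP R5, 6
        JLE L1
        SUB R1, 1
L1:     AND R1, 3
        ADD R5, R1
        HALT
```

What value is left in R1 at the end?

MOV R5, 5 → R5=5
MOV R1, 16 → R1=16
MOD R5, 14 → R5=5%14=5
CMP R5, 6  (cmp 5,6)
JLE L1: taken
AND R1, 3 → R1=16&3=0
ADD R5, R1 → R5=5+0=5
halt.

0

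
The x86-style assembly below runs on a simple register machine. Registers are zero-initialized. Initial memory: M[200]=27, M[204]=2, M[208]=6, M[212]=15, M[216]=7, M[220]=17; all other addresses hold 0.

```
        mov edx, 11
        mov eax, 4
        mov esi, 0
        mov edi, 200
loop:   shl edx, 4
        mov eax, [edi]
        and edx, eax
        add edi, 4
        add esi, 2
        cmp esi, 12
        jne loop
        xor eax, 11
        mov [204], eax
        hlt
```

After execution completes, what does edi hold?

224

mov edx, 11 → edx=11
mov eax, 4 → eax=4
mov esi, 0 → esi=0
mov edi, 200 → edi=200
shl edx, 4 → edx=11<<4=176
mov eax, [edi] → eax=M[200]=27
and edx, eax → edx=176&27=16
add edi, 4 → edi=200+4=204
add esi, 2 → esi=0+2=2
cmp esi, 12  (cmp 2,12)
jne loop: taken
shl edx, 4 → edx=16<<4=256
mov eax, [edi] → eax=M[204]=2
and edx, eax → edx=256&2=0
add edi, 4 → edi=204+4=208
add esi, 2 → esi=2+2=4
cmp esi, 12  (cmp 4,12)
jne loop: taken
shl edx, 4 → edx=0<<4=0
mov eax, [edi] → eax=M[208]=6
and edx, eax → edx=0&6=0
add edi, 4 → edi=208+4=212
add esi, 2 → esi=4+2=6
cmp esi, 12  (cmp 6,12)
jne loop: taken
shl edx, 4 → edx=0<<4=0
mov eax, [edi] → eax=M[212]=15
and edx, eax → edx=0&15=0
add edi, 4 → edi=212+4=216
add esi, 2 → esi=6+2=8
cmp esi, 12  (cmp 8,12)
jne loop: taken
shl edx, 4 → edx=0<<4=0
mov eax, [edi] → eax=M[216]=7
and edx, eax → edx=0&7=0
add edi, 4 → edi=216+4=220
add esi, 2 → esi=8+2=10
cmp esi, 12  (cmp 10,12)
jne loop: taken
shl edx, 4 → edx=0<<4=0
mov eax, [edi] → eax=M[220]=17
and edx, eax → edx=0&17=0
add edi, 4 → edi=220+4=224
add esi, 2 → esi=10+2=12
cmp esi, 12  (cmp 12,12)
jne loop: not taken
xor eax, 11 → eax=17^11=26
mov [204], eax → M[204]=26
halt.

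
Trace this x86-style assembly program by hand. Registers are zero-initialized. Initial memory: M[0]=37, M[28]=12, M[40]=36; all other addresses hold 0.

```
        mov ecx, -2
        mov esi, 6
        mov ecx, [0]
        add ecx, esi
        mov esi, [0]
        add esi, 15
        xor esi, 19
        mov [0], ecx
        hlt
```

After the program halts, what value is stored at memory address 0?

43

mov ecx, -2 → ecx=-2
mov esi, 6 → esi=6
mov ecx, [0] → ecx=M[0]=37
add ecx, esi → ecx=37+6=43
mov esi, [0] → esi=M[0]=37
add esi, 15 → esi=37+15=52
xor esi, 19 → esi=52^19=39
mov [0], ecx → M[0]=43
halt.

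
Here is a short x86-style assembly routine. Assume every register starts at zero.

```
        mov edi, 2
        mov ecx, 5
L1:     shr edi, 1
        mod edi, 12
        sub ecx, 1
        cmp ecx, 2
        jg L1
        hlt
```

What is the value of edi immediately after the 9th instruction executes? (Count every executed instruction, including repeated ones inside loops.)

mov edi, 2 → edi=2
mov ecx, 5 → ecx=5
shr edi, 1 → edi=2>>1=1
mod edi, 12 → edi=1%12=1
sub ecx, 1 → ecx=5-1=4
cmp ecx, 2  (cmp 4,2)
jg L1: taken
shr edi, 1 → edi=1>>1=0
mod edi, 12 → edi=0%12=0
After step 9: edi = 0.

0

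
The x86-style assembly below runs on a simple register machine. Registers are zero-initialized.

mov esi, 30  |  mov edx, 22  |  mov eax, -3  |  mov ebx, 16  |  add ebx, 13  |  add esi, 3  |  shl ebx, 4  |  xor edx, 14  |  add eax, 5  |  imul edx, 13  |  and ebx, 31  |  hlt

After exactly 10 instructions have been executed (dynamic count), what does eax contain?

after mov esi, 30: esi=30
after mov edx, 22: edx=22
after mov eax, -3: eax=-3
after mov ebx, 16: ebx=16
after add ebx, 13: ebx=16+13=29
after add esi, 3: esi=30+3=33
after shl ebx, 4: ebx=29<<4=464
after xor edx, 14: edx=22^14=24
after add eax, 5: eax=(-3)+5=2
after imul edx, 13: edx=24*13=312
After step 10: eax = 2.

2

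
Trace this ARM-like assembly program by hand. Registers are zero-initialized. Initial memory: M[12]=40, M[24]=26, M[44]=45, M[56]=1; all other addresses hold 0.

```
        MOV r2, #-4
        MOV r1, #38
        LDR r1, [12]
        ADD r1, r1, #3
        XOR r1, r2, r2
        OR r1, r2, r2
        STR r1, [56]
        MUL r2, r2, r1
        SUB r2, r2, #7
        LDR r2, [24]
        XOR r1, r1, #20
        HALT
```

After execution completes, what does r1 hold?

-24

r2=-4
r1=38
r1=M[12]=40
r1=40+3=43
r1=(-4)^(-4)=0
r1=(-4)|(-4)=-4
STR r1, [56] → M[56]=-4
r2=(-4)*(-4)=16
r2=16-7=9
r2=M[24]=26
r1=(-4)^20=-24
halt.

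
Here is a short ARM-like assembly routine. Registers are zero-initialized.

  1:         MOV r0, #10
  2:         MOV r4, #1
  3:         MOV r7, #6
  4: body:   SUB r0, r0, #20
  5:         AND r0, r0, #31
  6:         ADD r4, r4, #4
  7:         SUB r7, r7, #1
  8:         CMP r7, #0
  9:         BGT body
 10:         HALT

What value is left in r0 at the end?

after MOV r0, #10: r0=10
after MOV r4, #1: r4=1
after MOV r7, #6: r7=6
after SUB r0, r0, #20: r0=10-20=-10
after AND r0, r0, #31: r0=(-10)&31=22
after ADD r4, r4, #4: r4=1+4=5
after SUB r7, r7, #1: r7=6-1=5
CMP r7, #0  (cmp 5,0)
BGT body: taken
after SUB r0, r0, #20: r0=22-20=2
after AND r0, r0, #31: r0=2&31=2
after ADD r4, r4, #4: r4=5+4=9
after SUB r7, r7, #1: r7=5-1=4
CMP r7, #0  (cmp 4,0)
BGT body: taken
after SUB r0, r0, #20: r0=2-20=-18
after AND r0, r0, #31: r0=(-18)&31=14
after ADD r4, r4, #4: r4=9+4=13
after SUB r7, r7, #1: r7=4-1=3
CMP r7, #0  (cmp 3,0)
BGT body: taken
after SUB r0, r0, #20: r0=14-20=-6
after AND r0, r0, #31: r0=(-6)&31=26
after ADD r4, r4, #4: r4=13+4=17
after SUB r7, r7, #1: r7=3-1=2
CMP r7, #0  (cmp 2,0)
BGT body: taken
after SUB r0, r0, #20: r0=26-20=6
after AND r0, r0, #31: r0=6&31=6
after ADD r4, r4, #4: r4=17+4=21
after SUB r7, r7, #1: r7=2-1=1
CMP r7, #0  (cmp 1,0)
BGT body: taken
after SUB r0, r0, #20: r0=6-20=-14
after AND r0, r0, #31: r0=(-14)&31=18
after ADD r4, r4, #4: r4=21+4=25
after SUB r7, r7, #1: r7=1-1=0
CMP r7, #0  (cmp 0,0)
BGT body: not taken
halt.

18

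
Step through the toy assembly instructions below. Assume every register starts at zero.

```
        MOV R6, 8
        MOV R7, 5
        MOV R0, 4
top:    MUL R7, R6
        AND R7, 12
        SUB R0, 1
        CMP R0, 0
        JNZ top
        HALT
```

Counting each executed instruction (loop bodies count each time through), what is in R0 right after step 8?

after MOV R6, 8: R6=8
after MOV R7, 5: R7=5
after MOV R0, 4: R0=4
after MUL R7, R6: R7=5*8=40
after AND R7, 12: R7=40&12=8
after SUB R0, 1: R0=4-1=3
CMP R0, 0  (cmp 3,0)
JNZ top: taken
After step 8: R0 = 3.

3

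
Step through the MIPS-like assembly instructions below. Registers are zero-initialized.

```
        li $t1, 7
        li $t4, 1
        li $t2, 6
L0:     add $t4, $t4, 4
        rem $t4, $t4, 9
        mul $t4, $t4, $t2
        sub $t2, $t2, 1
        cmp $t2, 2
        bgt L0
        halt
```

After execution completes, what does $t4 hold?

21

li $t1, 7 → $t1=7
li $t4, 1 → $t4=1
li $t2, 6 → $t2=6
add $t4, $t4, 4 → $t4=1+4=5
rem $t4, $t4, 9 → $t4=5%9=5
mul $t4, $t4, $t2 → $t4=5*6=30
sub $t2, $t2, 1 → $t2=6-1=5
cmp $t2, 2  (cmp 5,2)
bgt L0: taken
add $t4, $t4, 4 → $t4=30+4=34
rem $t4, $t4, 9 → $t4=34%9=7
mul $t4, $t4, $t2 → $t4=7*5=35
sub $t2, $t2, 1 → $t2=5-1=4
cmp $t2, 2  (cmp 4,2)
bgt L0: taken
add $t4, $t4, 4 → $t4=35+4=39
rem $t4, $t4, 9 → $t4=39%9=3
mul $t4, $t4, $t2 → $t4=3*4=12
sub $t2, $t2, 1 → $t2=4-1=3
cmp $t2, 2  (cmp 3,2)
bgt L0: taken
add $t4, $t4, 4 → $t4=12+4=16
rem $t4, $t4, 9 → $t4=16%9=7
mul $t4, $t4, $t2 → $t4=7*3=21
sub $t2, $t2, 1 → $t2=3-1=2
cmp $t2, 2  (cmp 2,2)
bgt L0: not taken
halt.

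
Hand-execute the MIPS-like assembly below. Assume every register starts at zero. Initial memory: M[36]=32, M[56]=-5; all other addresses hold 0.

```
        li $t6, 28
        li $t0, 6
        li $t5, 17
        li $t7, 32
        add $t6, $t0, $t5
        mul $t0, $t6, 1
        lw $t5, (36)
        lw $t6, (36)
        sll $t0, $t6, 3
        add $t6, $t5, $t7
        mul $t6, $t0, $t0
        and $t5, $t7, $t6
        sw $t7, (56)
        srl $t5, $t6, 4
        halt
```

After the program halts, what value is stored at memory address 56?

32

li $t6, 28 → $t6=28
li $t0, 6 → $t0=6
li $t5, 17 → $t5=17
li $t7, 32 → $t7=32
add $t6, $t0, $t5 → $t6=6+17=23
mul $t0, $t6, 1 → $t0=23*1=23
lw $t5, (36) → $t5=M[36]=32
lw $t6, (36) → $t6=M[36]=32
sll $t0, $t6, 3 → $t0=32<<3=256
add $t6, $t5, $t7 → $t6=32+32=64
mul $t6, $t0, $t0 → $t6=256*256=65536
and $t5, $t7, $t6 → $t5=32&65536=0
sw $t7, (56) → M[56]=32
srl $t5, $t6, 4 → $t5=65536>>4=4096
halt.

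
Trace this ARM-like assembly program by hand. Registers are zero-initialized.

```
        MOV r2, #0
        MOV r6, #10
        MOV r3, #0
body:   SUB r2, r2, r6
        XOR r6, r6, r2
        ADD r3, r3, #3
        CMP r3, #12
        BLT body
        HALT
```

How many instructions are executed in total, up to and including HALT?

after MOV r2, #0: r2=0
after MOV r6, #10: r6=10
after MOV r3, #0: r3=0
after SUB r2, r2, r6: r2=0-10=-10
after XOR r6, r6, r2: r6=10^(-10)=-4
after ADD r3, r3, #3: r3=0+3=3
CMP r3, #12  (cmp 3,12)
BLT body: taken
after SUB r2, r2, r6: r2=(-10)-(-4)=-6
after XOR r6, r6, r2: r6=(-4)^(-6)=6
after ADD r3, r3, #3: r3=3+3=6
CMP r3, #12  (cmp 6,12)
BLT body: taken
after SUB r2, r2, r6: r2=(-6)-6=-12
after XOR r6, r6, r2: r6=6^(-12)=-14
after ADD r3, r3, #3: r3=6+3=9
CMP r3, #12  (cmp 9,12)
BLT body: taken
after SUB r2, r2, r6: r2=(-12)-(-14)=2
after XOR r6, r6, r2: r6=(-14)^2=-16
after ADD r3, r3, #3: r3=9+3=12
CMP r3, #12  (cmp 12,12)
BLT body: not taken
halt.
Total executed instructions: 24.

24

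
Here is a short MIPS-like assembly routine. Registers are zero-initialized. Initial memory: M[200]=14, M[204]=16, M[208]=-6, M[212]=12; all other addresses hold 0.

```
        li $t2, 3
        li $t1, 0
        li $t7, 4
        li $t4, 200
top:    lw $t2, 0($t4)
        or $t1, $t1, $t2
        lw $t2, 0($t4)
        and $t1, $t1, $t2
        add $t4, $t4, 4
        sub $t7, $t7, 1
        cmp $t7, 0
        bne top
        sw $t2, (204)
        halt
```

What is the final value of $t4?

$t2=3
$t1=0
$t7=4
$t4=200
$t2=M[200]=14
$t1=0|14=14
$t2=M[200]=14
$t1=14&14=14
$t4=200+4=204
$t7=4-1=3
cmp $t7, 0  (cmp 3,0)
bne top: taken
$t2=M[204]=16
$t1=14|16=30
$t2=M[204]=16
$t1=30&16=16
$t4=204+4=208
$t7=3-1=2
cmp $t7, 0  (cmp 2,0)
bne top: taken
$t2=M[208]=-6
$t1=16|(-6)=-6
$t2=M[208]=-6
$t1=(-6)&(-6)=-6
$t4=208+4=212
$t7=2-1=1
cmp $t7, 0  (cmp 1,0)
bne top: taken
$t2=M[212]=12
$t1=(-6)|12=-2
$t2=M[212]=12
$t1=(-2)&12=12
$t4=212+4=216
$t7=1-1=0
cmp $t7, 0  (cmp 0,0)
bne top: not taken
sw $t2, (204) → M[204]=12
halt.

216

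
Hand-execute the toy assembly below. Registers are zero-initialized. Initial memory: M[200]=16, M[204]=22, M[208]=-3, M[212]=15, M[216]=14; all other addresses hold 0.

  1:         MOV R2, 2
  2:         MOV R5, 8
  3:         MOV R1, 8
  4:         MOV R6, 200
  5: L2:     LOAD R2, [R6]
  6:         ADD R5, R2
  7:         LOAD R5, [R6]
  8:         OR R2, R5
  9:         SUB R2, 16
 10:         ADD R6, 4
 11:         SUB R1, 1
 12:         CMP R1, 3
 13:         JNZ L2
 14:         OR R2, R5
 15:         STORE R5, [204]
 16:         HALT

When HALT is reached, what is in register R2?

-2

R2=2
R5=8
R1=8
R6=200
R2=M[200]=16
R5=8+16=24
R5=M[200]=16
R2=16|16=16
R2=16-16=0
R6=200+4=204
R1=8-1=7
CMP R1, 3  (cmp 7,3)
JNZ L2: taken
R2=M[204]=22
R5=16+22=38
R5=M[204]=22
R2=22|22=22
R2=22-16=6
R6=204+4=208
R1=7-1=6
CMP R1, 3  (cmp 6,3)
JNZ L2: taken
R2=M[208]=-3
R5=22+(-3)=19
R5=M[208]=-3
R2=(-3)|(-3)=-3
R2=(-3)-16=-19
R6=208+4=212
R1=6-1=5
CMP R1, 3  (cmp 5,3)
JNZ L2: taken
R2=M[212]=15
R5=(-3)+15=12
R5=M[212]=15
R2=15|15=15
R2=15-16=-1
R6=212+4=216
R1=5-1=4
CMP R1, 3  (cmp 4,3)
JNZ L2: taken
R2=M[216]=14
R5=15+14=29
R5=M[216]=14
R2=14|14=14
R2=14-16=-2
R6=216+4=220
R1=4-1=3
CMP R1, 3  (cmp 3,3)
JNZ L2: not taken
R2=(-2)|14=-2
STORE R5, [204] → M[204]=14
halt.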